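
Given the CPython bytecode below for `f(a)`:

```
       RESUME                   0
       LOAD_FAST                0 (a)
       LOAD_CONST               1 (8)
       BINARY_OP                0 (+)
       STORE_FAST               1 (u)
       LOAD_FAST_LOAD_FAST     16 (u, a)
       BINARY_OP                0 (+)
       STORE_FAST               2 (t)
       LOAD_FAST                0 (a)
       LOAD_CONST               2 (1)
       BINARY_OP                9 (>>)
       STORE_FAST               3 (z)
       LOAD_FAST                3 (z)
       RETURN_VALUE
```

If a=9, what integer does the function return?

LOAD_FAST a → push 9. Stack: [9]
LOAD_CONST → push 8. Stack: [9, 8]
BINARY_OP + → 9 + 8 = 17. Stack: [17]
STORE_FAST u → u=17. Stack: []
LOAD_FAST_LOAD_FAST u,a → push 17,9. Stack: [17, 9]
BINARY_OP + → 17 + 9 = 26. Stack: [26]
STORE_FAST t → t=26. Stack: []
LOAD_FAST a → push 9. Stack: [9]
LOAD_CONST → push 1. Stack: [9, 1]
BINARY_OP >> → 9 >> 1 = 4. Stack: [4]
STORE_FAST z → z=4. Stack: []
LOAD_FAST z → push 4. Stack: [4]
RETURN_VALUE → return 4.

4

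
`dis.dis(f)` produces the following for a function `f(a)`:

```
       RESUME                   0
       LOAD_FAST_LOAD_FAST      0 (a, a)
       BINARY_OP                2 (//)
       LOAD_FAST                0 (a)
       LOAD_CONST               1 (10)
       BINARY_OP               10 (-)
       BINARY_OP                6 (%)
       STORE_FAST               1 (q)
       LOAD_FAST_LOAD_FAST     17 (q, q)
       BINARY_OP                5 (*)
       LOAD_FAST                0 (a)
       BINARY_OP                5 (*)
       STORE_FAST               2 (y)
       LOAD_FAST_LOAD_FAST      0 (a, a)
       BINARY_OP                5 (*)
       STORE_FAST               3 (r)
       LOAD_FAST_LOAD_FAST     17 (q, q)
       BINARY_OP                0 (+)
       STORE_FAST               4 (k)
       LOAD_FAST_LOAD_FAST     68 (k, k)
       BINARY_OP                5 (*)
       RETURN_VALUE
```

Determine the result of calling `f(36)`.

4

LOAD_FAST_LOAD_FAST a,a → push 36,36. Stack: [36, 36]
BINARY_OP // → 36 // 36 = 1. Stack: [1]
LOAD_FAST a → push 36. Stack: [1, 36]
LOAD_CONST → push 10. Stack: [1, 36, 10]
BINARY_OP - → 36 - 10 = 26. Stack: [1, 26]
BINARY_OP % → 1 % 26 = 1. Stack: [1]
STORE_FAST q → q=1. Stack: []
LOAD_FAST_LOAD_FAST q,q → push 1,1. Stack: [1, 1]
BINARY_OP * → 1 * 1 = 1. Stack: [1]
LOAD_FAST a → push 36. Stack: [1, 36]
BINARY_OP * → 1 * 36 = 36. Stack: [36]
STORE_FAST y → y=36. Stack: []
LOAD_FAST_LOAD_FAST a,a → push 36,36. Stack: [36, 36]
BINARY_OP * → 36 * 36 = 1296. Stack: [1296]
STORE_FAST r → r=1296. Stack: []
LOAD_FAST_LOAD_FAST q,q → push 1,1. Stack: [1, 1]
BINARY_OP + → 1 + 1 = 2. Stack: [2]
STORE_FAST k → k=2. Stack: []
LOAD_FAST_LOAD_FAST k,k → push 2,2. Stack: [2, 2]
BINARY_OP * → 2 * 2 = 4. Stack: [4]
RETURN_VALUE → return 4.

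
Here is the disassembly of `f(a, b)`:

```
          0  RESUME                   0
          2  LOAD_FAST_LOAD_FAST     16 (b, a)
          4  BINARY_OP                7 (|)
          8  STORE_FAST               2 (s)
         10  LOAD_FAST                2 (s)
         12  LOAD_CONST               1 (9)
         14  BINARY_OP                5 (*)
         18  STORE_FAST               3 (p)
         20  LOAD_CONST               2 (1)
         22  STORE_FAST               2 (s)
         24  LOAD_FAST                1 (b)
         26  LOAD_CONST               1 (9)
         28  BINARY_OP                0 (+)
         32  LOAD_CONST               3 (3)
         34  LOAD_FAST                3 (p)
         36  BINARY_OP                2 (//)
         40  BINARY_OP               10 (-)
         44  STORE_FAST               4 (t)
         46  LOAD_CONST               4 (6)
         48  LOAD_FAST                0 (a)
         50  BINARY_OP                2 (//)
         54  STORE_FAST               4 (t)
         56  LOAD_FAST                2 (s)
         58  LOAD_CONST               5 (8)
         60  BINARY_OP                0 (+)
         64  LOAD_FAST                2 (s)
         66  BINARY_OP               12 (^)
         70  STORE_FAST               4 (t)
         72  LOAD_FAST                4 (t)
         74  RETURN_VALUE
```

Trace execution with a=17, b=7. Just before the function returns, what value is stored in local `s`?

LOAD_FAST_LOAD_FAST b,a → push 7,17. Stack: [7, 17]
BINARY_OP | → 7 | 17 = 23. Stack: [23]
STORE_FAST s → s=23. Stack: []
LOAD_FAST s → push 23. Stack: [23]
LOAD_CONST → push 9. Stack: [23, 9]
BINARY_OP * → 23 * 9 = 207. Stack: [207]
STORE_FAST p → p=207. Stack: []
LOAD_CONST → push 1. Stack: [1]
STORE_FAST s → s=1. Stack: []
LOAD_FAST b → push 7. Stack: [7]
LOAD_CONST → push 9. Stack: [7, 9]
BINARY_OP + → 7 + 9 = 16. Stack: [16]
LOAD_CONST → push 3. Stack: [16, 3]
LOAD_FAST p → push 207. Stack: [16, 3, 207]
BINARY_OP // → 3 // 207 = 0. Stack: [16, 0]
BINARY_OP - → 16 - 0 = 16. Stack: [16]
STORE_FAST t → t=16. Stack: []
LOAD_CONST → push 6. Stack: [6]
LOAD_FAST a → push 17. Stack: [6, 17]
BINARY_OP // → 6 // 17 = 0. Stack: [0]
STORE_FAST t → t=0. Stack: []
LOAD_FAST s → push 1. Stack: [1]
LOAD_CONST → push 8. Stack: [1, 8]
BINARY_OP + → 1 + 8 = 9. Stack: [9]
LOAD_FAST s → push 1. Stack: [9, 1]
BINARY_OP ^ → 9 ^ 1 = 8. Stack: [8]
STORE_FAST t → t=8. Stack: []
LOAD_FAST t → push 8. Stack: [8]
RETURN_VALUE → return 8.

1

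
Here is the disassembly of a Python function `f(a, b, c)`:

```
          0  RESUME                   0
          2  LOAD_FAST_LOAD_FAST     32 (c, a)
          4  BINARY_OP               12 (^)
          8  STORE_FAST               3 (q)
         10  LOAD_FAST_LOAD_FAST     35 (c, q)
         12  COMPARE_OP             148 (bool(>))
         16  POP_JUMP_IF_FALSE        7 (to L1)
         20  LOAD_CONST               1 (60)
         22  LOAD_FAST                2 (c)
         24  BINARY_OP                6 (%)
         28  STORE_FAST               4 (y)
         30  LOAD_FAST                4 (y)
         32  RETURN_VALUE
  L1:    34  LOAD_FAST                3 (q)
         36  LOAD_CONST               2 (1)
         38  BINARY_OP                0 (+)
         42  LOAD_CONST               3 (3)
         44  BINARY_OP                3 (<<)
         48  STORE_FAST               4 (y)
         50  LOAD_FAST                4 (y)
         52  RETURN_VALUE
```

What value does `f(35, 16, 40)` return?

20

LOAD_FAST_LOAD_FAST c,a → push 40,35. Stack: [40, 35]
BINARY_OP ^ → 40 ^ 35 = 11. Stack: [11]
STORE_FAST q → q=11. Stack: []
LOAD_FAST_LOAD_FAST c,q → push 40,11. Stack: [40, 11]
COMPARE_OP bool(>) → 40 vs 11 = True. Stack: [True]
POP_JUMP_IF_FALSE → pop True; no jump. Stack: []
LOAD_CONST → push 60. Stack: [60]
LOAD_FAST c → push 40. Stack: [60, 40]
BINARY_OP % → 60 % 40 = 20. Stack: [20]
STORE_FAST y → y=20. Stack: []
LOAD_FAST y → push 20. Stack: [20]
RETURN_VALUE → return 20.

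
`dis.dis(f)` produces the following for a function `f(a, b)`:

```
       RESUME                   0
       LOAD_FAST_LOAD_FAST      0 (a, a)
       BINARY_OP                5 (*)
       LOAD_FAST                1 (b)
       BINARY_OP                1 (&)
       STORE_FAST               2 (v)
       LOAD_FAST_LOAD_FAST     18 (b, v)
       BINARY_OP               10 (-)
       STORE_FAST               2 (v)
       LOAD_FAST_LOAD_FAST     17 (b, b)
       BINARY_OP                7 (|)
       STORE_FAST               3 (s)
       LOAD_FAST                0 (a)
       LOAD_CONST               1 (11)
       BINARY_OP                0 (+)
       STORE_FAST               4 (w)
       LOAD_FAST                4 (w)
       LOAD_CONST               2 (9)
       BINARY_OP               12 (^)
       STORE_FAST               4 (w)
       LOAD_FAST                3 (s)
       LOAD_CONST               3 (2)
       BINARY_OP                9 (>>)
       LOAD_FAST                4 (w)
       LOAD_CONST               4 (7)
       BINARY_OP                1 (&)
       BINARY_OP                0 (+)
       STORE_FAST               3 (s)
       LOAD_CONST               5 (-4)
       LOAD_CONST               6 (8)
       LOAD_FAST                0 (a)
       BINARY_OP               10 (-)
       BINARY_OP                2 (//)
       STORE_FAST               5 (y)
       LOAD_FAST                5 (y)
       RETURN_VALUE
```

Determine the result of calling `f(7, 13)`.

-4

LOAD_FAST_LOAD_FAST a,a → push 7,7. Stack: [7, 7]
BINARY_OP * → 7 * 7 = 49. Stack: [49]
LOAD_FAST b → push 13. Stack: [49, 13]
BINARY_OP & → 49 & 13 = 1. Stack: [1]
STORE_FAST v → v=1. Stack: []
LOAD_FAST_LOAD_FAST b,v → push 13,1. Stack: [13, 1]
BINARY_OP - → 13 - 1 = 12. Stack: [12]
STORE_FAST v → v=12. Stack: []
LOAD_FAST_LOAD_FAST b,b → push 13,13. Stack: [13, 13]
BINARY_OP | → 13 | 13 = 13. Stack: [13]
STORE_FAST s → s=13. Stack: []
LOAD_FAST a → push 7. Stack: [7]
LOAD_CONST → push 11. Stack: [7, 11]
BINARY_OP + → 7 + 11 = 18. Stack: [18]
STORE_FAST w → w=18. Stack: []
LOAD_FAST w → push 18. Stack: [18]
LOAD_CONST → push 9. Stack: [18, 9]
BINARY_OP ^ → 18 ^ 9 = 27. Stack: [27]
STORE_FAST w → w=27. Stack: []
LOAD_FAST s → push 13. Stack: [13]
LOAD_CONST → push 2. Stack: [13, 2]
BINARY_OP >> → 13 >> 2 = 3. Stack: [3]
LOAD_FAST w → push 27. Stack: [3, 27]
LOAD_CONST → push 7. Stack: [3, 27, 7]
BINARY_OP & → 27 & 7 = 3. Stack: [3, 3]
BINARY_OP + → 3 + 3 = 6. Stack: [6]
STORE_FAST s → s=6. Stack: []
LOAD_CONST → push -4. Stack: [-4]
LOAD_CONST → push 8. Stack: [-4, 8]
LOAD_FAST a → push 7. Stack: [-4, 8, 7]
BINARY_OP - → 8 - 7 = 1. Stack: [-4, 1]
BINARY_OP // → -4 // 1 = -4. Stack: [-4]
STORE_FAST y → y=-4. Stack: []
LOAD_FAST y → push -4. Stack: [-4]
RETURN_VALUE → return -4.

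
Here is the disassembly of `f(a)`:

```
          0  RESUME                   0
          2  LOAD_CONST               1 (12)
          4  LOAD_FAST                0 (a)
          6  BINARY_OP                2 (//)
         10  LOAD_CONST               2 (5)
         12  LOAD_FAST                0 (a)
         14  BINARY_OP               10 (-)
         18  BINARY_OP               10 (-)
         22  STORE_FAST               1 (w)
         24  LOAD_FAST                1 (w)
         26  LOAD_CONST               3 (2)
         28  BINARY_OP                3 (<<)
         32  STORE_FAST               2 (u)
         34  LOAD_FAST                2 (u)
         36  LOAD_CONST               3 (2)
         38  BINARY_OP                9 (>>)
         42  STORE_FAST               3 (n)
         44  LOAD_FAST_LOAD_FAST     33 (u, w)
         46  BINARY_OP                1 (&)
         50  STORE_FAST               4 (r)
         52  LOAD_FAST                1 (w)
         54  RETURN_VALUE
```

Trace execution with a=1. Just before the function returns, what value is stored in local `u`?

LOAD_CONST → push 12. Stack: [12]
LOAD_FAST a → push 1. Stack: [12, 1]
BINARY_OP // → 12 // 1 = 12. Stack: [12]
LOAD_CONST → push 5. Stack: [12, 5]
LOAD_FAST a → push 1. Stack: [12, 5, 1]
BINARY_OP - → 5 - 1 = 4. Stack: [12, 4]
BINARY_OP - → 12 - 4 = 8. Stack: [8]
STORE_FAST w → w=8. Stack: []
LOAD_FAST w → push 8. Stack: [8]
LOAD_CONST → push 2. Stack: [8, 2]
BINARY_OP << → 8 << 2 = 32. Stack: [32]
STORE_FAST u → u=32. Stack: []
LOAD_FAST u → push 32. Stack: [32]
LOAD_CONST → push 2. Stack: [32, 2]
BINARY_OP >> → 32 >> 2 = 8. Stack: [8]
STORE_FAST n → n=8. Stack: []
LOAD_FAST_LOAD_FAST u,w → push 32,8. Stack: [32, 8]
BINARY_OP & → 32 & 8 = 0. Stack: [0]
STORE_FAST r → r=0. Stack: []
LOAD_FAST w → push 8. Stack: [8]
RETURN_VALUE → return 8.

32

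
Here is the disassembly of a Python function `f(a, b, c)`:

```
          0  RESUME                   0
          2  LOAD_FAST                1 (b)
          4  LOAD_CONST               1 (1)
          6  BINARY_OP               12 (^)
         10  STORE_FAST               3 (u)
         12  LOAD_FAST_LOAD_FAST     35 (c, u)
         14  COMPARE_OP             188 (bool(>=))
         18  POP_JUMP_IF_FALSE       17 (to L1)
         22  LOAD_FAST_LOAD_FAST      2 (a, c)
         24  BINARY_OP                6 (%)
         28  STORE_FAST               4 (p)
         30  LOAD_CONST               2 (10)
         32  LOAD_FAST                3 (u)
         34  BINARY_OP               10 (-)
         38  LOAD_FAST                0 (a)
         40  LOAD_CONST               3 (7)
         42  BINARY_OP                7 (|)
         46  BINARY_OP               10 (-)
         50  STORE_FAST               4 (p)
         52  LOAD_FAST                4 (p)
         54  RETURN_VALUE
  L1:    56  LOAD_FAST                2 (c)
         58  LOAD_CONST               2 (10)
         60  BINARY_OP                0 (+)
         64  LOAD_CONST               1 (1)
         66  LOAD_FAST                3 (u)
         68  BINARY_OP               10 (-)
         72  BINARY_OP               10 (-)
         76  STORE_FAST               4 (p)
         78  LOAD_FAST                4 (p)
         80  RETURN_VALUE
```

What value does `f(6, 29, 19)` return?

LOAD_FAST b → push 29. Stack: [29]
LOAD_CONST → push 1. Stack: [29, 1]
BINARY_OP ^ → 29 ^ 1 = 28. Stack: [28]
STORE_FAST u → u=28. Stack: []
LOAD_FAST_LOAD_FAST c,u → push 19,28. Stack: [19, 28]
COMPARE_OP bool(>=) → 19 vs 28 = False. Stack: [False]
POP_JUMP_IF_FALSE → pop False; jump. Stack: []
LOAD_FAST c → push 19. Stack: [19]
LOAD_CONST → push 10. Stack: [19, 10]
BINARY_OP + → 19 + 10 = 29. Stack: [29]
LOAD_CONST → push 1. Stack: [29, 1]
LOAD_FAST u → push 28. Stack: [29, 1, 28]
BINARY_OP - → 1 - 28 = -27. Stack: [29, -27]
BINARY_OP - → 29 - -27 = 56. Stack: [56]
STORE_FAST p → p=56. Stack: []
LOAD_FAST p → push 56. Stack: [56]
RETURN_VALUE → return 56.

56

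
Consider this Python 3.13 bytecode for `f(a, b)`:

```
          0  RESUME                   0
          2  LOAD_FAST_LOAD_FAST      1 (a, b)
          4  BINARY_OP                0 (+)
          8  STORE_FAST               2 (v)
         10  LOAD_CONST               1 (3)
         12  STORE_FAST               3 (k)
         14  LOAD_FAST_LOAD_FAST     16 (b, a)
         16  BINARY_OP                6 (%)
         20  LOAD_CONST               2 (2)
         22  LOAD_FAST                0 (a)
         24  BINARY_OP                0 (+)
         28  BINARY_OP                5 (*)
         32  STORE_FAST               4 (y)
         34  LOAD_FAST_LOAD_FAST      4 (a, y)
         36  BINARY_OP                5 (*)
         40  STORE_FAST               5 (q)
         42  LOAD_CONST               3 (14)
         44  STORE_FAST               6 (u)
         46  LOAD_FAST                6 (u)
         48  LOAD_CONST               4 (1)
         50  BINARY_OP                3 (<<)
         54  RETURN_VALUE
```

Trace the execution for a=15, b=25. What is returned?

LOAD_FAST_LOAD_FAST a,b → push 15,25. Stack: [15, 25]
BINARY_OP + → 15 + 25 = 40. Stack: [40]
STORE_FAST v → v=40. Stack: []
LOAD_CONST → push 3. Stack: [3]
STORE_FAST k → k=3. Stack: []
LOAD_FAST_LOAD_FAST b,a → push 25,15. Stack: [25, 15]
BINARY_OP % → 25 % 15 = 10. Stack: [10]
LOAD_CONST → push 2. Stack: [10, 2]
LOAD_FAST a → push 15. Stack: [10, 2, 15]
BINARY_OP + → 2 + 15 = 17. Stack: [10, 17]
BINARY_OP * → 10 * 17 = 170. Stack: [170]
STORE_FAST y → y=170. Stack: []
LOAD_FAST_LOAD_FAST a,y → push 15,170. Stack: [15, 170]
BINARY_OP * → 15 * 170 = 2550. Stack: [2550]
STORE_FAST q → q=2550. Stack: []
LOAD_CONST → push 14. Stack: [14]
STORE_FAST u → u=14. Stack: []
LOAD_FAST u → push 14. Stack: [14]
LOAD_CONST → push 1. Stack: [14, 1]
BINARY_OP << → 14 << 1 = 28. Stack: [28]
RETURN_VALUE → return 28.

28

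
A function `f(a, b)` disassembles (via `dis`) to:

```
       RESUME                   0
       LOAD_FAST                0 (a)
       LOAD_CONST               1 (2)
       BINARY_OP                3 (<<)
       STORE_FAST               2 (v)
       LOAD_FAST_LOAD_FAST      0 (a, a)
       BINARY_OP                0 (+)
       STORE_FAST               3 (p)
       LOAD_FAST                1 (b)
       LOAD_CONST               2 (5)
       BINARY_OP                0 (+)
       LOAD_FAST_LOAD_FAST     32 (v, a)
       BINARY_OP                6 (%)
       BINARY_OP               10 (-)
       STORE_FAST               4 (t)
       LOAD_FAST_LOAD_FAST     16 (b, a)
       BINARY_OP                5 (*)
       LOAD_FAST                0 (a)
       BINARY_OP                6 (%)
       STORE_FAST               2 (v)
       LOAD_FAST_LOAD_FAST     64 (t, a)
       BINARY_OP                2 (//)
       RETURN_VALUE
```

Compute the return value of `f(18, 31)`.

2

LOAD_FAST a → push 18. Stack: [18]
LOAD_CONST → push 2. Stack: [18, 2]
BINARY_OP << → 18 << 2 = 72. Stack: [72]
STORE_FAST v → v=72. Stack: []
LOAD_FAST_LOAD_FAST a,a → push 18,18. Stack: [18, 18]
BINARY_OP + → 18 + 18 = 36. Stack: [36]
STORE_FAST p → p=36. Stack: []
LOAD_FAST b → push 31. Stack: [31]
LOAD_CONST → push 5. Stack: [31, 5]
BINARY_OP + → 31 + 5 = 36. Stack: [36]
LOAD_FAST_LOAD_FAST v,a → push 72,18. Stack: [36, 72, 18]
BINARY_OP % → 72 % 18 = 0. Stack: [36, 0]
BINARY_OP - → 36 - 0 = 36. Stack: [36]
STORE_FAST t → t=36. Stack: []
LOAD_FAST_LOAD_FAST b,a → push 31,18. Stack: [31, 18]
BINARY_OP * → 31 * 18 = 558. Stack: [558]
LOAD_FAST a → push 18. Stack: [558, 18]
BINARY_OP % → 558 % 18 = 0. Stack: [0]
STORE_FAST v → v=0. Stack: []
LOAD_FAST_LOAD_FAST t,a → push 36,18. Stack: [36, 18]
BINARY_OP // → 36 // 18 = 2. Stack: [2]
RETURN_VALUE → return 2.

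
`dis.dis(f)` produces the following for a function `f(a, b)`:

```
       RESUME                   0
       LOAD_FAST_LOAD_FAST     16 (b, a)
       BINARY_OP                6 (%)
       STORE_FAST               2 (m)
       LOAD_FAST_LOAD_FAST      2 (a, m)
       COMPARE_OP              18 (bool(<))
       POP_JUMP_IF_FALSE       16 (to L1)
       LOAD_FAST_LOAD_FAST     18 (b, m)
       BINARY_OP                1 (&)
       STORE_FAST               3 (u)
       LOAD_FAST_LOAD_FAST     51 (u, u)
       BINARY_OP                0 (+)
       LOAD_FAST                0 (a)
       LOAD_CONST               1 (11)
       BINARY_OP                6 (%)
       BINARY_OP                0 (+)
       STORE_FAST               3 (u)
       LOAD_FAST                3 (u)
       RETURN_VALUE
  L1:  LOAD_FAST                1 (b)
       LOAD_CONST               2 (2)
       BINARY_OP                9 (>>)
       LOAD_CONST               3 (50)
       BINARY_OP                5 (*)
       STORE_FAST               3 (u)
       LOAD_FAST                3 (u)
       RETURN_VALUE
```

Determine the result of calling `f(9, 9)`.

LOAD_FAST_LOAD_FAST b,a → push 9,9. Stack: [9, 9]
BINARY_OP % → 9 % 9 = 0. Stack: [0]
STORE_FAST m → m=0. Stack: []
LOAD_FAST_LOAD_FAST a,m → push 9,0. Stack: [9, 0]
COMPARE_OP bool(<) → 9 vs 0 = False. Stack: [False]
POP_JUMP_IF_FALSE → pop False; jump. Stack: []
LOAD_FAST b → push 9. Stack: [9]
LOAD_CONST → push 2. Stack: [9, 2]
BINARY_OP >> → 9 >> 2 = 2. Stack: [2]
LOAD_CONST → push 50. Stack: [2, 50]
BINARY_OP * → 2 * 50 = 100. Stack: [100]
STORE_FAST u → u=100. Stack: []
LOAD_FAST u → push 100. Stack: [100]
RETURN_VALUE → return 100.

100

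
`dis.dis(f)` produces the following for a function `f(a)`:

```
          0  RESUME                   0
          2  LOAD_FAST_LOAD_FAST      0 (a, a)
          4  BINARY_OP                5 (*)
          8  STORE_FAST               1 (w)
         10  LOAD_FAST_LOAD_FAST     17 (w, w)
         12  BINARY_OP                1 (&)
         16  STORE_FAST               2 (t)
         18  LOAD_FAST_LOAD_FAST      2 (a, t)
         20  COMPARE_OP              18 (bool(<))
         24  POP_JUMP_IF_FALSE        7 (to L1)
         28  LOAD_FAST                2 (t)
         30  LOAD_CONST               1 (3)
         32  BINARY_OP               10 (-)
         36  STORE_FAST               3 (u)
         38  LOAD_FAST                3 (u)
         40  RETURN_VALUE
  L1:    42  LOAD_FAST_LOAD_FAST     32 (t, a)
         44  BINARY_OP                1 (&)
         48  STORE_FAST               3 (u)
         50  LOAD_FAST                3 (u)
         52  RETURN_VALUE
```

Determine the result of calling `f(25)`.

622

LOAD_FAST_LOAD_FAST a,a → push 25,25. Stack: [25, 25]
BINARY_OP * → 25 * 25 = 625. Stack: [625]
STORE_FAST w → w=625. Stack: []
LOAD_FAST_LOAD_FAST w,w → push 625,625. Stack: [625, 625]
BINARY_OP & → 625 & 625 = 625. Stack: [625]
STORE_FAST t → t=625. Stack: []
LOAD_FAST_LOAD_FAST a,t → push 25,625. Stack: [25, 625]
COMPARE_OP bool(<) → 25 vs 625 = True. Stack: [True]
POP_JUMP_IF_FALSE → pop True; no jump. Stack: []
LOAD_FAST t → push 625. Stack: [625]
LOAD_CONST → push 3. Stack: [625, 3]
BINARY_OP - → 625 - 3 = 622. Stack: [622]
STORE_FAST u → u=622. Stack: []
LOAD_FAST u → push 622. Stack: [622]
RETURN_VALUE → return 622.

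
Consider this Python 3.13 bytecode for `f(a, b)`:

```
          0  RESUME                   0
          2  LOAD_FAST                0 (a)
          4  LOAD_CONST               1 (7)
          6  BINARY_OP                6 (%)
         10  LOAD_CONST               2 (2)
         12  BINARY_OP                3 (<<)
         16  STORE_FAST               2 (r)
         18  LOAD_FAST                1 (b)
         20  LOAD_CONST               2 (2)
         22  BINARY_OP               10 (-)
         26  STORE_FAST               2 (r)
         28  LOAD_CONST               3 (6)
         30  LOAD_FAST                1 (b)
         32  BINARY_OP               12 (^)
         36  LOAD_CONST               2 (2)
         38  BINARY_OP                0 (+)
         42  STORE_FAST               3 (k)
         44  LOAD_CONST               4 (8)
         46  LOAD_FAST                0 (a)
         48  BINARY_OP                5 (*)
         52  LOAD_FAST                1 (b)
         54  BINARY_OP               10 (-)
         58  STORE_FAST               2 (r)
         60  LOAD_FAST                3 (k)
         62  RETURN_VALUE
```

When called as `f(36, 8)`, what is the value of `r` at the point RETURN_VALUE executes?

LOAD_FAST a → push 36. Stack: [36]
LOAD_CONST → push 7. Stack: [36, 7]
BINARY_OP % → 36 % 7 = 1. Stack: [1]
LOAD_CONST → push 2. Stack: [1, 2]
BINARY_OP << → 1 << 2 = 4. Stack: [4]
STORE_FAST r → r=4. Stack: []
LOAD_FAST b → push 8. Stack: [8]
LOAD_CONST → push 2. Stack: [8, 2]
BINARY_OP - → 8 - 2 = 6. Stack: [6]
STORE_FAST r → r=6. Stack: []
LOAD_CONST → push 6. Stack: [6]
LOAD_FAST b → push 8. Stack: [6, 8]
BINARY_OP ^ → 6 ^ 8 = 14. Stack: [14]
LOAD_CONST → push 2. Stack: [14, 2]
BINARY_OP + → 14 + 2 = 16. Stack: [16]
STORE_FAST k → k=16. Stack: []
LOAD_CONST → push 8. Stack: [8]
LOAD_FAST a → push 36. Stack: [8, 36]
BINARY_OP * → 8 * 36 = 288. Stack: [288]
LOAD_FAST b → push 8. Stack: [288, 8]
BINARY_OP - → 288 - 8 = 280. Stack: [280]
STORE_FAST r → r=280. Stack: []
LOAD_FAST k → push 16. Stack: [16]
RETURN_VALUE → return 16.

280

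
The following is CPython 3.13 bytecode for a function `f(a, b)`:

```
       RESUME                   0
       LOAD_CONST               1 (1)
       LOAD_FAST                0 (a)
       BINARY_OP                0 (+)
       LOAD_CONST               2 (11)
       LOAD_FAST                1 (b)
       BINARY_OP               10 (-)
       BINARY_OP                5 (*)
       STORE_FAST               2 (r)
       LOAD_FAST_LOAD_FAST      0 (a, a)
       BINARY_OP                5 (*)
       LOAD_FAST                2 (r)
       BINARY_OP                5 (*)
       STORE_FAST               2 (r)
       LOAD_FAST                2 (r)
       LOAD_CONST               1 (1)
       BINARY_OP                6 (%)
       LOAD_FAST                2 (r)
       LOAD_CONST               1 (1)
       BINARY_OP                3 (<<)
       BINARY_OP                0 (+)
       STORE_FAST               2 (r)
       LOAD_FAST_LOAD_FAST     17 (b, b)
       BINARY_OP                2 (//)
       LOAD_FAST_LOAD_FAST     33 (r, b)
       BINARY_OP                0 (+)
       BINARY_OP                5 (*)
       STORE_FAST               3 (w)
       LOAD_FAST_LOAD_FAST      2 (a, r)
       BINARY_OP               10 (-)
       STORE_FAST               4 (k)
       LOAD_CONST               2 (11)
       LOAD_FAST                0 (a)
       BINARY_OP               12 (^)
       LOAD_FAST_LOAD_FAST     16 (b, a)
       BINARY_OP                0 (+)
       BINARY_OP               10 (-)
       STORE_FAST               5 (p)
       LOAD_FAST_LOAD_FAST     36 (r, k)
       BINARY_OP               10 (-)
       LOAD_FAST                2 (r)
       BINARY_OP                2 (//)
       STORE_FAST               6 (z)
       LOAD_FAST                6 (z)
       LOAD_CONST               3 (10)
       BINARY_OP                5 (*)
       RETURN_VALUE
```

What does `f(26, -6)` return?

LOAD_CONST → push 1. Stack: [1]
LOAD_FAST a → push 26. Stack: [1, 26]
BINARY_OP + → 1 + 26 = 27. Stack: [27]
LOAD_CONST → push 11. Stack: [27, 11]
LOAD_FAST b → push -6. Stack: [27, 11, -6]
BINARY_OP - → 11 - -6 = 17. Stack: [27, 17]
BINARY_OP * → 27 * 17 = 459. Stack: [459]
STORE_FAST r → r=459. Stack: []
LOAD_FAST_LOAD_FAST a,a → push 26,26. Stack: [26, 26]
BINARY_OP * → 26 * 26 = 676. Stack: [676]
LOAD_FAST r → push 459. Stack: [676, 459]
BINARY_OP * → 676 * 459 = 310284. Stack: [310284]
STORE_FAST r → r=310284. Stack: []
LOAD_FAST r → push 310284. Stack: [310284]
LOAD_CONST → push 1. Stack: [310284, 1]
BINARY_OP % → 310284 % 1 = 0. Stack: [0]
LOAD_FAST r → push 310284. Stack: [0, 310284]
LOAD_CONST → push 1. Stack: [0, 310284, 1]
BINARY_OP << → 310284 << 1 = 620568. Stack: [0, 620568]
BINARY_OP + → 0 + 620568 = 620568. Stack: [620568]
STORE_FAST r → r=620568. Stack: []
LOAD_FAST_LOAD_FAST b,b → push -6,-6. Stack: [-6, -6]
BINARY_OP // → -6 // -6 = 1. Stack: [1]
LOAD_FAST_LOAD_FAST r,b → push 620568,-6. Stack: [1, 620568, -6]
BINARY_OP + → 620568 + -6 = 620562. Stack: [1, 620562]
BINARY_OP * → 1 * 620562 = 620562. Stack: [620562]
STORE_FAST w → w=620562. Stack: []
LOAD_FAST_LOAD_FAST a,r → push 26,620568. Stack: [26, 620568]
BINARY_OP - → 26 - 620568 = -620542. Stack: [-620542]
STORE_FAST k → k=-620542. Stack: []
LOAD_CONST → push 11. Stack: [11]
LOAD_FAST a → push 26. Stack: [11, 26]
BINARY_OP ^ → 11 ^ 26 = 17. Stack: [17]
LOAD_FAST_LOAD_FAST b,a → push -6,26. Stack: [17, -6, 26]
BINARY_OP + → -6 + 26 = 20. Stack: [17, 20]
BINARY_OP - → 17 - 20 = -3. Stack: [-3]
STORE_FAST p → p=-3. Stack: []
LOAD_FAST_LOAD_FAST r,k → push 620568,-620542. Stack: [620568, -620542]
BINARY_OP - → 620568 - -620542 = 1241110. Stack: [1241110]
LOAD_FAST r → push 620568. Stack: [1241110, 620568]
BINARY_OP // → 1241110 // 620568 = 1. Stack: [1]
STORE_FAST z → z=1. Stack: []
LOAD_FAST z → push 1. Stack: [1]
LOAD_CONST → push 10. Stack: [1, 10]
BINARY_OP * → 1 * 10 = 10. Stack: [10]
RETURN_VALUE → return 10.

10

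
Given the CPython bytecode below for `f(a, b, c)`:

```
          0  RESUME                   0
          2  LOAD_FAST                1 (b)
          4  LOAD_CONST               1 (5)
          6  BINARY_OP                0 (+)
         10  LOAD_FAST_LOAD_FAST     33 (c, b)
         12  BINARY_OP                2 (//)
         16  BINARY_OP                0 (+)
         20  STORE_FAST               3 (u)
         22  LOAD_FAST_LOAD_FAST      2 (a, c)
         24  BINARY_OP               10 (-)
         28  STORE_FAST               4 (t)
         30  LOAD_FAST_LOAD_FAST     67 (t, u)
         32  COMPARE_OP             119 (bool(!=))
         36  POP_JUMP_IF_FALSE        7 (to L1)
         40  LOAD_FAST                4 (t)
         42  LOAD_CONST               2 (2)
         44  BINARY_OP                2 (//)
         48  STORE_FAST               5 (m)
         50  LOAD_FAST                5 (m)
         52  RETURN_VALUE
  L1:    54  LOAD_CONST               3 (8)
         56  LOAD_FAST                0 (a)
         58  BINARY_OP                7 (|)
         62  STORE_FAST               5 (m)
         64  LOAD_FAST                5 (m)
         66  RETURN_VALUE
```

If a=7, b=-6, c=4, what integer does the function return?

1

LOAD_FAST b → push -6. Stack: [-6]
LOAD_CONST → push 5. Stack: [-6, 5]
BINARY_OP + → -6 + 5 = -1. Stack: [-1]
LOAD_FAST_LOAD_FAST c,b → push 4,-6. Stack: [-1, 4, -6]
BINARY_OP // → 4 // -6 = -1. Stack: [-1, -1]
BINARY_OP + → -1 + -1 = -2. Stack: [-2]
STORE_FAST u → u=-2. Stack: []
LOAD_FAST_LOAD_FAST a,c → push 7,4. Stack: [7, 4]
BINARY_OP - → 7 - 4 = 3. Stack: [3]
STORE_FAST t → t=3. Stack: []
LOAD_FAST_LOAD_FAST t,u → push 3,-2. Stack: [3, -2]
COMPARE_OP bool(!=) → 3 vs -2 = True. Stack: [True]
POP_JUMP_IF_FALSE → pop True; no jump. Stack: []
LOAD_FAST t → push 3. Stack: [3]
LOAD_CONST → push 2. Stack: [3, 2]
BINARY_OP // → 3 // 2 = 1. Stack: [1]
STORE_FAST m → m=1. Stack: []
LOAD_FAST m → push 1. Stack: [1]
RETURN_VALUE → return 1.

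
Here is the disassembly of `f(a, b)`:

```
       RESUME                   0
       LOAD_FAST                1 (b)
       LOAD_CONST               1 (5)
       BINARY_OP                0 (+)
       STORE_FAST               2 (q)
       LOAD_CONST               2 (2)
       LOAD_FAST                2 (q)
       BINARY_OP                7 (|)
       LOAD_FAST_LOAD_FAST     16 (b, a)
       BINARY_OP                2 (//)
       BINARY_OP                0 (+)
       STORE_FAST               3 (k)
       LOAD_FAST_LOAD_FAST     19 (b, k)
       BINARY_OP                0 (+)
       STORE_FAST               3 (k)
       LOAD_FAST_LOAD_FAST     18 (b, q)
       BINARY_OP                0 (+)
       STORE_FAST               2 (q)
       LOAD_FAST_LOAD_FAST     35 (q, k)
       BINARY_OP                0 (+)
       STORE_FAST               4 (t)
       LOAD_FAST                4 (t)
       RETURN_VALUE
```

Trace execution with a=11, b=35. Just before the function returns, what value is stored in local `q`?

75

LOAD_FAST b → push 35. Stack: [35]
LOAD_CONST → push 5. Stack: [35, 5]
BINARY_OP + → 35 + 5 = 40. Stack: [40]
STORE_FAST q → q=40. Stack: []
LOAD_CONST → push 2. Stack: [2]
LOAD_FAST q → push 40. Stack: [2, 40]
BINARY_OP | → 2 | 40 = 42. Stack: [42]
LOAD_FAST_LOAD_FAST b,a → push 35,11. Stack: [42, 35, 11]
BINARY_OP // → 35 // 11 = 3. Stack: [42, 3]
BINARY_OP + → 42 + 3 = 45. Stack: [45]
STORE_FAST k → k=45. Stack: []
LOAD_FAST_LOAD_FAST b,k → push 35,45. Stack: [35, 45]
BINARY_OP + → 35 + 45 = 80. Stack: [80]
STORE_FAST k → k=80. Stack: []
LOAD_FAST_LOAD_FAST b,q → push 35,40. Stack: [35, 40]
BINARY_OP + → 35 + 40 = 75. Stack: [75]
STORE_FAST q → q=75. Stack: []
LOAD_FAST_LOAD_FAST q,k → push 75,80. Stack: [75, 80]
BINARY_OP + → 75 + 80 = 155. Stack: [155]
STORE_FAST t → t=155. Stack: []
LOAD_FAST t → push 155. Stack: [155]
RETURN_VALUE → return 155.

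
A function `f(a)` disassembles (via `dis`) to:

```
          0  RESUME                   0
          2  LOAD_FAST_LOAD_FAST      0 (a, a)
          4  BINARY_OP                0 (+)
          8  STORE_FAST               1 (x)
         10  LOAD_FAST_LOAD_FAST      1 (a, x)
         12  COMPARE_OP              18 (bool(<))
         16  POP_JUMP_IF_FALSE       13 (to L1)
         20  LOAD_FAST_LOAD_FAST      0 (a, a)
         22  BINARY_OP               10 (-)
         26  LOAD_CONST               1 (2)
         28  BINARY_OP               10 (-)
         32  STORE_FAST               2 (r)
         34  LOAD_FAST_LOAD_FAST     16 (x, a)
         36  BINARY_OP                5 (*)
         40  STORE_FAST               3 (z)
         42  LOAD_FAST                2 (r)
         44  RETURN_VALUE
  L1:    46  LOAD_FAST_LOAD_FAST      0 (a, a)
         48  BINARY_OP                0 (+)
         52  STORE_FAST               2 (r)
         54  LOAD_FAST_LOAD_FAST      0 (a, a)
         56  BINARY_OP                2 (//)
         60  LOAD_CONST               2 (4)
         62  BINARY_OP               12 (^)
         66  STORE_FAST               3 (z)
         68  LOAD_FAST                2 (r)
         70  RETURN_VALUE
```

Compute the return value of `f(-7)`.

-14

LOAD_FAST_LOAD_FAST a,a → push -7,-7. Stack: [-7, -7]
BINARY_OP + → -7 + -7 = -14. Stack: [-14]
STORE_FAST x → x=-14. Stack: []
LOAD_FAST_LOAD_FAST a,x → push -7,-14. Stack: [-7, -14]
COMPARE_OP bool(<) → -7 vs -14 = False. Stack: [False]
POP_JUMP_IF_FALSE → pop False; jump. Stack: []
LOAD_FAST_LOAD_FAST a,a → push -7,-7. Stack: [-7, -7]
BINARY_OP + → -7 + -7 = -14. Stack: [-14]
STORE_FAST r → r=-14. Stack: []
LOAD_FAST_LOAD_FAST a,a → push -7,-7. Stack: [-7, -7]
BINARY_OP // → -7 // -7 = 1. Stack: [1]
LOAD_CONST → push 4. Stack: [1, 4]
BINARY_OP ^ → 1 ^ 4 = 5. Stack: [5]
STORE_FAST z → z=5. Stack: []
LOAD_FAST r → push -14. Stack: [-14]
RETURN_VALUE → return -14.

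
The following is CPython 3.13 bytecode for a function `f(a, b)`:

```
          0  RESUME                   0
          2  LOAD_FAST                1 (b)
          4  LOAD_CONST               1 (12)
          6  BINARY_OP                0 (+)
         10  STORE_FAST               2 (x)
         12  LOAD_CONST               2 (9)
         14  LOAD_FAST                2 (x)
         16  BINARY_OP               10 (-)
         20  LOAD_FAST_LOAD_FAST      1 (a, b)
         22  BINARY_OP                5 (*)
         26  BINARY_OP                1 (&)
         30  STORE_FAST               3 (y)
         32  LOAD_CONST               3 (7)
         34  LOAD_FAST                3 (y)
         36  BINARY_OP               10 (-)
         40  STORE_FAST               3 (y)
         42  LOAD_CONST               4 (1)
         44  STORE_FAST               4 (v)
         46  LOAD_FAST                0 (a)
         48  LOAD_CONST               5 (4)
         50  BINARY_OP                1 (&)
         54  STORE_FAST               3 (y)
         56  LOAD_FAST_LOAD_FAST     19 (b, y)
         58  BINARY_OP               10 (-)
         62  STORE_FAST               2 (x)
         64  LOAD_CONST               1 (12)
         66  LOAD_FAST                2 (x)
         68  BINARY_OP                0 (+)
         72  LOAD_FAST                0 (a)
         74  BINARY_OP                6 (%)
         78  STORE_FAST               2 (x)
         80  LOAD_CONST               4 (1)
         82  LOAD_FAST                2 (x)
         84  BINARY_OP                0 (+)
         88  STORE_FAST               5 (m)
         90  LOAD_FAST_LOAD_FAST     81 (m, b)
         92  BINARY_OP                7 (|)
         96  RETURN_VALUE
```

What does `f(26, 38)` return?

63

LOAD_FAST b → push 38. Stack: [38]
LOAD_CONST → push 12. Stack: [38, 12]
BINARY_OP + → 38 + 12 = 50. Stack: [50]
STORE_FAST x → x=50. Stack: []
LOAD_CONST → push 9. Stack: [9]
LOAD_FAST x → push 50. Stack: [9, 50]
BINARY_OP - → 9 - 50 = -41. Stack: [-41]
LOAD_FAST_LOAD_FAST a,b → push 26,38. Stack: [-41, 26, 38]
BINARY_OP * → 26 * 38 = 988. Stack: [-41, 988]
BINARY_OP & → -41 & 988 = 980. Stack: [980]
STORE_FAST y → y=980. Stack: []
LOAD_CONST → push 7. Stack: [7]
LOAD_FAST y → push 980. Stack: [7, 980]
BINARY_OP - → 7 - 980 = -973. Stack: [-973]
STORE_FAST y → y=-973. Stack: []
LOAD_CONST → push 1. Stack: [1]
STORE_FAST v → v=1. Stack: []
LOAD_FAST a → push 26. Stack: [26]
LOAD_CONST → push 4. Stack: [26, 4]
BINARY_OP & → 26 & 4 = 0. Stack: [0]
STORE_FAST y → y=0. Stack: []
LOAD_FAST_LOAD_FAST b,y → push 38,0. Stack: [38, 0]
BINARY_OP - → 38 - 0 = 38. Stack: [38]
STORE_FAST x → x=38. Stack: []
LOAD_CONST → push 12. Stack: [12]
LOAD_FAST x → push 38. Stack: [12, 38]
BINARY_OP + → 12 + 38 = 50. Stack: [50]
LOAD_FAST a → push 26. Stack: [50, 26]
BINARY_OP % → 50 % 26 = 24. Stack: [24]
STORE_FAST x → x=24. Stack: []
LOAD_CONST → push 1. Stack: [1]
LOAD_FAST x → push 24. Stack: [1, 24]
BINARY_OP + → 1 + 24 = 25. Stack: [25]
STORE_FAST m → m=25. Stack: []
LOAD_FAST_LOAD_FAST m,b → push 25,38. Stack: [25, 38]
BINARY_OP | → 25 | 38 = 63. Stack: [63]
RETURN_VALUE → return 63.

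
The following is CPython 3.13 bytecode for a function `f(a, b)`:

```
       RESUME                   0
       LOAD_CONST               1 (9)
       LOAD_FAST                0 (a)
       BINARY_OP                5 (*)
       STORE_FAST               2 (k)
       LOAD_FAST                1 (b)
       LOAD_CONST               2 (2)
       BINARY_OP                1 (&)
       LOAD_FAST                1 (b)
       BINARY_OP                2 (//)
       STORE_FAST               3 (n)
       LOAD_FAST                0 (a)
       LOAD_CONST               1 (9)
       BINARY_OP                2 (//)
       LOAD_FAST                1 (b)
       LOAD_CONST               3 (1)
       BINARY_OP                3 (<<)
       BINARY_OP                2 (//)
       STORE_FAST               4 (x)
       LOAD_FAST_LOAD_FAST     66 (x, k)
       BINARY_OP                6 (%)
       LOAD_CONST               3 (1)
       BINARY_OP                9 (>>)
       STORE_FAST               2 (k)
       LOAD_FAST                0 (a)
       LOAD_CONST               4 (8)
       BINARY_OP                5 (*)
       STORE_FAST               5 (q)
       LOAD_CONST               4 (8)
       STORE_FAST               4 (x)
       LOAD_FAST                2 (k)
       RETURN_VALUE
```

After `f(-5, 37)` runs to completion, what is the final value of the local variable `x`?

8

LOAD_CONST → push 9. Stack: [9]
LOAD_FAST a → push -5. Stack: [9, -5]
BINARY_OP * → 9 * -5 = -45. Stack: [-45]
STORE_FAST k → k=-45. Stack: []
LOAD_FAST b → push 37. Stack: [37]
LOAD_CONST → push 2. Stack: [37, 2]
BINARY_OP & → 37 & 2 = 0. Stack: [0]
LOAD_FAST b → push 37. Stack: [0, 37]
BINARY_OP // → 0 // 37 = 0. Stack: [0]
STORE_FAST n → n=0. Stack: []
LOAD_FAST a → push -5. Stack: [-5]
LOAD_CONST → push 9. Stack: [-5, 9]
BINARY_OP // → -5 // 9 = -1. Stack: [-1]
LOAD_FAST b → push 37. Stack: [-1, 37]
LOAD_CONST → push 1. Stack: [-1, 37, 1]
BINARY_OP << → 37 << 1 = 74. Stack: [-1, 74]
BINARY_OP // → -1 // 74 = -1. Stack: [-1]
STORE_FAST x → x=-1. Stack: []
LOAD_FAST_LOAD_FAST x,k → push -1,-45. Stack: [-1, -45]
BINARY_OP % → -1 % -45 = -1. Stack: [-1]
LOAD_CONST → push 1. Stack: [-1, 1]
BINARY_OP >> → -1 >> 1 = -1. Stack: [-1]
STORE_FAST k → k=-1. Stack: []
LOAD_FAST a → push -5. Stack: [-5]
LOAD_CONST → push 8. Stack: [-5, 8]
BINARY_OP * → -5 * 8 = -40. Stack: [-40]
STORE_FAST q → q=-40. Stack: []
LOAD_CONST → push 8. Stack: [8]
STORE_FAST x → x=8. Stack: []
LOAD_FAST k → push -1. Stack: [-1]
RETURN_VALUE → return -1.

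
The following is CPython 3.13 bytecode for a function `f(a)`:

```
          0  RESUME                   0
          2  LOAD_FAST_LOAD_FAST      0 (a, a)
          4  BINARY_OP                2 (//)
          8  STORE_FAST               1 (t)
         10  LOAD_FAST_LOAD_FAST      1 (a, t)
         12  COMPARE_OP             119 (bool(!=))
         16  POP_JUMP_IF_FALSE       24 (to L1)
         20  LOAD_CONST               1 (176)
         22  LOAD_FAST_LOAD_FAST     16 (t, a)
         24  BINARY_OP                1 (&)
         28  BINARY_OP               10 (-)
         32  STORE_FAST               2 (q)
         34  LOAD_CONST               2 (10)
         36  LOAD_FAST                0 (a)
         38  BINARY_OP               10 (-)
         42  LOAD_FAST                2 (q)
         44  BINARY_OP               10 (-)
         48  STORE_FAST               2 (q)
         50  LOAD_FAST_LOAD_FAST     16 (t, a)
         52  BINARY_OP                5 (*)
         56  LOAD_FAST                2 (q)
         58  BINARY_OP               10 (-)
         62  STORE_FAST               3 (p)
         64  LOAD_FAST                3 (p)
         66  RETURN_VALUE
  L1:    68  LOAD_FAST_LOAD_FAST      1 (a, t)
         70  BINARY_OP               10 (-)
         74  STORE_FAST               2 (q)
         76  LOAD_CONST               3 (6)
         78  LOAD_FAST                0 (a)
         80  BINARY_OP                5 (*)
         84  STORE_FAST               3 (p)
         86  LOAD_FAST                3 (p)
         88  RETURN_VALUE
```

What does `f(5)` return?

175

LOAD_FAST_LOAD_FAST a,a → push 5,5. Stack: [5, 5]
BINARY_OP // → 5 // 5 = 1. Stack: [1]
STORE_FAST t → t=1. Stack: []
LOAD_FAST_LOAD_FAST a,t → push 5,1. Stack: [5, 1]
COMPARE_OP bool(!=) → 5 vs 1 = True. Stack: [True]
POP_JUMP_IF_FALSE → pop True; no jump. Stack: []
LOAD_CONST → push 176. Stack: [176]
LOAD_FAST_LOAD_FAST t,a → push 1,5. Stack: [176, 1, 5]
BINARY_OP & → 1 & 5 = 1. Stack: [176, 1]
BINARY_OP - → 176 - 1 = 175. Stack: [175]
STORE_FAST q → q=175. Stack: []
LOAD_CONST → push 10. Stack: [10]
LOAD_FAST a → push 5. Stack: [10, 5]
BINARY_OP - → 10 - 5 = 5. Stack: [5]
LOAD_FAST q → push 175. Stack: [5, 175]
BINARY_OP - → 5 - 175 = -170. Stack: [-170]
STORE_FAST q → q=-170. Stack: []
LOAD_FAST_LOAD_FAST t,a → push 1,5. Stack: [1, 5]
BINARY_OP * → 1 * 5 = 5. Stack: [5]
LOAD_FAST q → push -170. Stack: [5, -170]
BINARY_OP - → 5 - -170 = 175. Stack: [175]
STORE_FAST p → p=175. Stack: []
LOAD_FAST p → push 175. Stack: [175]
RETURN_VALUE → return 175.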